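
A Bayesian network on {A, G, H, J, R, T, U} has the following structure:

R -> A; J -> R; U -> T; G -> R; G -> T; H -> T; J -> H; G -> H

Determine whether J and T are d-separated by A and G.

Enumerating the 4 paths from J to T and testing each for blocking by {A, G}:
  1. J → H → T — H:chain[open] ⇒ active
  2. J → H ← G → T — H:collider[blocks]; G:fork[blocks] ⇒ blocked
  3. J → R ← G → H → T — R:collider[open]; G:fork[blocks]; H:chain[open] ⇒ blocked
  4. J → R ← G → T — R:collider[open]; G:fork[blocks] ⇒ blocked
Since the path J → H → T is active, J and T are not d-separated given {A, G}.

No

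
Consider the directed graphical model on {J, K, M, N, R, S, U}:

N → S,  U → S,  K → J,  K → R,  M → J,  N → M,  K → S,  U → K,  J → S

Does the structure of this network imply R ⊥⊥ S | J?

Enumerating the 4 paths from R to S and testing each for blocking by {J}:
Path 1: R ← K → J ← M ← N → S
  K is a fork and K is not conditioned on; J is a collider and J is conditioned on, which opens it; M is a chain and M is not conditioned on; N is a fork and N is not conditioned on — no node blocks this path, so it is active.
Path 2: R ← K → J → S
  J is a chain here and J is conditioned on, so the path is blocked at J.
Path 3: R ← K ← U → S
  K is a chain and K is not conditioned on; U is a fork and U is not conditioned on — no node blocks this path, so it is active.
Path 4: R ← K → S
  K is a fork and K is not conditioned on — no node blocks this path, so it is active.
At least one path is unblocked, so d-separation fails.

No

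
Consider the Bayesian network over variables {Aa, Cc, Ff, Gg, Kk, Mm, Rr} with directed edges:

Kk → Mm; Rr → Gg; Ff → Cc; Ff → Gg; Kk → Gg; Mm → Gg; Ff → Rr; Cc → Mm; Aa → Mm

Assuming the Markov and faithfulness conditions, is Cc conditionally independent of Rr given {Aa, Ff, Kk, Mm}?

Yes

There are 6 undirected paths between Cc and Rr; checking each against the conditioning set {Aa, Ff, Kk, Mm}:
Path 1: Cc → Mm → Gg ← Rr
  Mm is a chain here and Mm is conditioned on, so the path is blocked at Mm.
Path 2: Cc → Mm → Gg ← Ff → Rr
  Mm is a chain here and Mm is conditioned on, so the path is blocked at Mm.
Path 3: Cc → Mm ← Kk → Gg ← Rr
  Kk is a fork here and Kk is conditioned on, so the path is blocked at Kk.
Path 4: Cc → Mm ← Kk → Gg ← Ff → Rr
  Kk is a fork here and Kk is conditioned on, so the path is blocked at Kk.
Path 5: Cc ← Ff → Gg ← Rr
  Ff is a fork here and Ff is conditioned on, so the path is blocked at Ff.
Path 6: Cc ← Ff → Rr
  Ff is a fork here and Ff is conditioned on, so the path is blocked at Ff.
Since every path is blocked, d-separation holds.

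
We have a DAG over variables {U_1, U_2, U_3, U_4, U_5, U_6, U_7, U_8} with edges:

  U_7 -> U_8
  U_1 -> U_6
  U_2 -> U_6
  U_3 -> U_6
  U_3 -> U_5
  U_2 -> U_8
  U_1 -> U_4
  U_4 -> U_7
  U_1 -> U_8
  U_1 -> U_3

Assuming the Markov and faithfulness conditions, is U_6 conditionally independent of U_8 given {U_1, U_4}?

No — U_6 and U_8 are not d-separated given {U_1, U_4}.

5 paths connect U_6 and U_8; each must be blocked for d-separation to hold:
  1. U_6 ← U_1 → U_8 — U_1:fork[blocks] ⇒ blocked
  2. U_6 ← U_1 → U_4 → U_7 → U_8 — U_1:fork[blocks]; U_4:chain[blocks]; U_7:chain[open] ⇒ blocked
  3. U_6 ← U_2 → U_8 — U_2:fork[open] ⇒ active
  4. U_6 ← U_3 ← U_1 → U_8 — U_3:chain[open]; U_1:fork[blocks] ⇒ blocked
  5. U_6 ← U_3 ← U_1 → U_4 → U_7 → U_8 — U_3:chain[open]; U_1:fork[blocks]; U_4:chain[blocks]; U_7:chain[open] ⇒ blocked
At least one path is unblocked, so d-separation fails.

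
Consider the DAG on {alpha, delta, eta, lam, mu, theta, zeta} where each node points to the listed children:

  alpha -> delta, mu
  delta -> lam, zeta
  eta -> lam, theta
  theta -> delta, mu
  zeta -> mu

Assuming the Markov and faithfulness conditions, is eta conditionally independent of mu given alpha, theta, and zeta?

Yes

6 paths connect eta and mu; each must be blocked for d-separation to hold:
  1. eta → lam ← delta ← alpha → mu — lam:collider[blocks]; delta:chain[open]; alpha:fork[blocks] ⇒ blocked
  2. eta → lam ← delta → zeta → mu — lam:collider[blocks]; delta:fork[open]; zeta:chain[blocks] ⇒ blocked
  3. eta → lam ← delta ← theta → mu — lam:collider[blocks]; delta:chain[open]; theta:fork[blocks] ⇒ blocked
  4. eta → theta → delta ← alpha → mu — theta:chain[blocks]; delta:collider[open]; alpha:fork[blocks] ⇒ blocked
  5. eta → theta → delta → zeta → mu — theta:chain[blocks]; delta:chain[open]; zeta:chain[blocks] ⇒ blocked
  6. eta → theta → mu — theta:chain[blocks] ⇒ blocked
All paths are blocked; eta ⊥ mu | {alpha, theta, zeta} holds.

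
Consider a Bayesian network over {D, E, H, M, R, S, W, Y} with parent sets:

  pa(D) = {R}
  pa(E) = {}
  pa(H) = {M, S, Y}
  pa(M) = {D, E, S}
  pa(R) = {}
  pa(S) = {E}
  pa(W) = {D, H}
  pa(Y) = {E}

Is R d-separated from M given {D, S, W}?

There are 6 undirected paths between R and M; checking each against the conditioning set {D, S, W}:
Path 1: R → D → W ← H ← M
  D is a chain here and D is conditioned on, so the path is blocked at D.
Path 2: R → D → W ← H ← S → M
  D is a chain here and D is conditioned on, so the path is blocked at D.
Path 3: R → D → W ← H ← S ← E → M
  D is a chain here and D is conditioned on, so the path is blocked at D.
Path 4: R → D → W ← H ← Y ← E → M
  D is a chain here and D is conditioned on, so the path is blocked at D.
Path 5: R → D → W ← H ← Y ← E → S → M
  D is a chain here and D is conditioned on, so the path is blocked at D.
Path 6: R → D → M
  D is a chain here and D is conditioned on, so the path is blocked at D.
All paths are blocked; R ⊥ M | {D, S, W} holds.

Yes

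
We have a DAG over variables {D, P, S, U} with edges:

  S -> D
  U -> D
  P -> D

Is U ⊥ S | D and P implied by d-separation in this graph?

No

Only one path connects U and S:
Path 1: U → D ← S
  D is a collider and D is conditioned on, which opens it — no node blocks this path, so it is active.
Because an active path exists, U and S are not d-separated.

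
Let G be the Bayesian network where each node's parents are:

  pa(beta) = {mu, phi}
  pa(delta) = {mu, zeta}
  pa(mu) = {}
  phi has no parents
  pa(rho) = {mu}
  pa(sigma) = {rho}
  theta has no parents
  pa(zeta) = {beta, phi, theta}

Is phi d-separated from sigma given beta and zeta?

There are 4 undirected paths between phi and sigma; checking each against the conditioning set {beta, zeta}:
  1. phi → beta → zeta → delta ← mu → rho → sigma — beta:chain[blocks]; zeta:chain[blocks]; delta:collider[blocks]; mu:fork[open]; rho:chain[open] ⇒ blocked
  2. phi → beta ← mu → rho → sigma — beta:collider[open]; mu:fork[open]; rho:chain[open] ⇒ active
  3. phi → zeta → delta ← mu → rho → sigma — zeta:chain[blocks]; delta:collider[blocks]; mu:fork[open]; rho:chain[open] ⇒ blocked
  4. phi → zeta ← beta ← mu → rho → sigma — zeta:collider[open]; beta:chain[blocks]; mu:fork[open]; rho:chain[open] ⇒ blocked
At least one path is unblocked, so d-separation fails.

No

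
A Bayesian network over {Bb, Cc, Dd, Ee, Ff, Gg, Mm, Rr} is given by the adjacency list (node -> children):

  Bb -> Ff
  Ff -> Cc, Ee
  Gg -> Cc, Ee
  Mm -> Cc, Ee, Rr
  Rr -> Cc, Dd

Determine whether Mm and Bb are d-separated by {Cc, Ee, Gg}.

No

There are 6 undirected paths between Mm and Bb; checking each against the conditioning set {Cc, Ee, Gg}:
Path 1: Mm → Cc ← Gg → Ee ← Ff ← Bb
  Gg is a fork here and Gg is conditioned on, so the path is blocked at Gg.
Path 2: Mm → Cc ← Ff ← Bb
  Cc is a collider and Cc is conditioned on, which opens it; Ff is a chain and Ff is not conditioned on — no node blocks this path, so it is active.
Path 3: Mm → Ee ← Gg → Cc ← Ff ← Bb
  Gg is a fork here and Gg is conditioned on, so the path is blocked at Gg.
Path 4: Mm → Ee ← Ff ← Bb
  Ee is a collider and Ee is conditioned on, which opens it; Ff is a chain and Ff is not conditioned on — no node blocks this path, so it is active.
Path 5: Mm → Rr → Cc ← Gg → Ee ← Ff ← Bb
  Gg is a fork here and Gg is conditioned on, so the path is blocked at Gg.
Path 6: Mm → Rr → Cc ← Ff ← Bb
  Rr is a chain and Rr is not conditioned on; Cc is a collider and Cc is conditioned on, which opens it; Ff is a chain and Ff is not conditioned on — no node blocks this path, so it is active.
Because an active path exists, Mm and Bb are not d-separated.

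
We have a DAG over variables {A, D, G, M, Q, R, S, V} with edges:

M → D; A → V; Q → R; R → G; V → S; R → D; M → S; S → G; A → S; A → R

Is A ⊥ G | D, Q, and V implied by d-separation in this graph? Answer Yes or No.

No

Enumerating the 6 paths from A to G and testing each for blocking by {D, Q, V}:
Path 1: A → V → S → G
  V is a chain here and V is conditioned on, so the path is blocked at V.
Path 2: A → V → S ← M → D ← R → G
  V is a chain here and V is conditioned on, so the path is blocked at V.
Path 3: A → R → G
  R is a chain and R is not conditioned on — no node blocks this path, so it is active.
Path 4: A → R → D ← M → S → G
  R is a chain and R is not conditioned on; D is a collider and D is conditioned on, which opens it; M is a fork and M is not conditioned on; S is a chain and S is not conditioned on — no node blocks this path, so it is active.
Path 5: A → S → G
  S is a chain and S is not conditioned on — no node blocks this path, so it is active.
Path 6: A → S ← M → D ← R → G
  S is a collider here and neither S nor any of its descendants is conditioned on, so the collider stays closed — the path is blocked at S.
Because an active path exists, A and G are not d-separated.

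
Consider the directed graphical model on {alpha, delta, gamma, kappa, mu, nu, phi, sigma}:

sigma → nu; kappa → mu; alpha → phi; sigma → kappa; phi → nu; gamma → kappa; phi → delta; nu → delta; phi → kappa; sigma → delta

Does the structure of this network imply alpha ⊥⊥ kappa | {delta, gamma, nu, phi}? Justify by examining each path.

Yes — alpha and kappa are d-separated given {delta, gamma, nu, phi}.

There are 5 undirected paths between alpha and kappa; checking each against the conditioning set {delta, gamma, nu, phi}:
Path 1: alpha → phi → kappa
  phi is a chain here and phi is conditioned on, so the path is blocked at phi.
Path 2: alpha → phi → nu ← sigma → kappa
  phi is a chain here and phi is conditioned on, so the path is blocked at phi.
Path 3: alpha → phi → nu → delta ← sigma → kappa
  phi is a chain here and phi is conditioned on, so the path is blocked at phi.
Path 4: alpha → phi → delta ← sigma → kappa
  phi is a chain here and phi is conditioned on, so the path is blocked at phi.
Path 5: alpha → phi → delta ← nu ← sigma → kappa
  phi is a chain here and phi is conditioned on, so the path is blocked at phi.
Every path is blocked, so alpha and kappa are d-separated given {delta, gamma, nu, phi}.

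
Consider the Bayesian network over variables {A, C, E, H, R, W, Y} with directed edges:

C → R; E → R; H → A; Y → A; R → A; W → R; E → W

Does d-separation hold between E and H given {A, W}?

No — E and H are not d-separated given {A, W}.

We examine all 2 paths between E and H:
Path 1: E → W → R → A ← H
  W is a chain here and W is conditioned on, so the path is blocked at W.
Path 2: E → R → A ← H
  R is a chain and R is not conditioned on; A is a collider and A is conditioned on, which opens it — no node blocks this path, so it is active.
At least one path is unblocked, so d-separation fails.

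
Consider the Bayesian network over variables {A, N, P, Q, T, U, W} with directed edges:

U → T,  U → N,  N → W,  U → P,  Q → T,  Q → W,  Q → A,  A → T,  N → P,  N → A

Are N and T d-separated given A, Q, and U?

Enumerating the 6 paths from N to T and testing each for blocking by {A, Q, U}:
Path 1: N ← U → T
  U is a fork here and U is conditioned on, so the path is blocked at U.
Path 2: N → A → T
  A is a chain here and A is conditioned on, so the path is blocked at A.
Path 3: N → A ← Q → T
  Q is a fork here and Q is conditioned on, so the path is blocked at Q.
Path 4: N → P ← U → T
  P is a collider here and neither P nor any of its descendants is conditioned on, so the collider stays closed — the path is blocked at P.
Path 5: N → W ← Q → A → T
  W is a collider here and neither W nor any of its descendants is conditioned on, so the collider stays closed — the path is blocked at W.
Path 6: N → W ← Q → T
  W is a collider here and neither W nor any of its descendants is conditioned on, so the collider stays closed — the path is blocked at W.
Since every path is blocked, d-separation holds.

Yes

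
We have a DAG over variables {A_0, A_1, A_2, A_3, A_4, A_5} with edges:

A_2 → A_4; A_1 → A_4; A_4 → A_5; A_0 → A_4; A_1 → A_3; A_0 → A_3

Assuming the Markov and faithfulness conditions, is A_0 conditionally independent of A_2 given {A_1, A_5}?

Enumerating the 2 paths from A_0 to A_2 and testing each for blocking by {A_1, A_5}:
Path 1: A_0 → A_4 ← A_2
  A_4 is a collider and its descendant A_5 is conditioned on, which opens it — no node blocks this path, so it is active.
Path 2: A_0 → A_3 ← A_1 → A_4 ← A_2
  A_3 is a collider here and neither A_3 nor any of its descendants is conditioned on, so the collider stays closed — the path is blocked at A_3.
At least one path is unblocked, so d-separation fails.

No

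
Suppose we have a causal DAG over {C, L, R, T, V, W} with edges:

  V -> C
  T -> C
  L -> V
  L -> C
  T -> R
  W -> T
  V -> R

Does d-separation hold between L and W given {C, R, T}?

Enumerating the 4 paths from L to W and testing each for blocking by {C, R, T}:
Path 1: L → V → R ← T ← W
  T is a chain here and T is conditioned on, so the path is blocked at T.
Path 2: L → V → C ← T ← W
  T is a chain here and T is conditioned on, so the path is blocked at T.
Path 3: L → C ← T ← W
  T is a chain here and T is conditioned on, so the path is blocked at T.
Path 4: L → C ← V → R ← T ← W
  T is a chain here and T is conditioned on, so the path is blocked at T.
Since every path is blocked, d-separation holds.

Yes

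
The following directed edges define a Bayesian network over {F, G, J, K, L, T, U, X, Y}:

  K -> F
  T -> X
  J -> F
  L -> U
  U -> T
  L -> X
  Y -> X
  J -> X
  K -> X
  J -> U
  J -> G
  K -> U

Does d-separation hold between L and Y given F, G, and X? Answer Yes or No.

There are 6 undirected paths between L and Y; checking each against the conditioning set {F, G, X}:
  1. L → U ← K → F ← J → X ← Y — U:collider[open]; K:fork[open]; F:collider[open]; J:fork[open]; X:collider[open] ⇒ active
  2. L → U ← K → X ← Y — U:collider[open]; K:fork[open]; X:collider[open] ⇒ active
  3. L → U → T → X ← Y — U:chain[open]; T:chain[open]; X:collider[open] ⇒ active
  4. L → U ← J → F ← K → X ← Y — U:collider[open]; J:fork[open]; F:collider[open]; K:fork[open]; X:collider[open] ⇒ active
  5. L → U ← J → X ← Y — U:collider[open]; J:fork[open]; X:collider[open] ⇒ active
  6. L → X ← Y — X:collider[open] ⇒ active
Because an active path exists, L and Y are not d-separated.

No — L and Y are not d-separated given {F, G, X}.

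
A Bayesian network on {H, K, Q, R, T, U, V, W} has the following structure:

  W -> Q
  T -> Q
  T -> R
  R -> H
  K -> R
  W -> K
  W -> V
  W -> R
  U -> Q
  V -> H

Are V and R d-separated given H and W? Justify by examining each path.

4 paths connect V and R; each must be blocked for d-separation to hold:
Path 1: V → H ← R
  H is a collider and H is conditioned on, which opens it — no node blocks this path, so it is active.
Path 2: V ← W → Q ← T → R
  W is a fork here and W is conditioned on, so the path is blocked at W.
Path 3: V ← W → R
  W is a fork here and W is conditioned on, so the path is blocked at W.
Path 4: V ← W → K → R
  W is a fork here and W is conditioned on, so the path is blocked at W.
At least one path is unblocked, so d-separation fails.

No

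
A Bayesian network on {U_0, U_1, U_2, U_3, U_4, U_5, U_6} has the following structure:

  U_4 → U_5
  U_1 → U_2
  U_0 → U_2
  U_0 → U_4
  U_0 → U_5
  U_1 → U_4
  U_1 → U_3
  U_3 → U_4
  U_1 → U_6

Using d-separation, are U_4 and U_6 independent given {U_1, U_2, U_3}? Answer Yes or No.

Yes

There are 4 undirected paths between U_4 and U_6; checking each against the conditioning set {U_1, U_2, U_3}:
Path 1: U_4 → U_5 ← U_0 → U_2 ← U_1 → U_6
  U_5 is a collider here and neither U_5 nor any of its descendants is conditioned on, so the collider stays closed — the path is blocked at U_5.
Path 2: U_4 ← U_3 ← U_1 → U_6
  U_3 is a chain here and U_3 is conditioned on, so the path is blocked at U_3.
Path 3: U_4 ← U_1 → U_6
  U_1 is a fork here and U_1 is conditioned on, so the path is blocked at U_1.
Path 4: U_4 ← U_0 → U_2 ← U_1 → U_6
  U_1 is a fork here and U_1 is conditioned on, so the path is blocked at U_1.
Every path is blocked, so U_4 and U_6 are d-separated given {U_1, U_2, U_3}.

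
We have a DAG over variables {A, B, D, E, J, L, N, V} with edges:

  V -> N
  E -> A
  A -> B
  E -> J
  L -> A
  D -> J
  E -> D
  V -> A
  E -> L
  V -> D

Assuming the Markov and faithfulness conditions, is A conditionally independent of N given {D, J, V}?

Yes

There are 5 undirected paths between A and N; checking each against the conditioning set {D, J, V}:
Path 1: A ← E → D ← V → N
  V is a fork here and V is conditioned on, so the path is blocked at V.
Path 2: A ← E → J ← D ← V → N
  D is a chain here and D is conditioned on, so the path is blocked at D.
Path 3: A ← V → N
  V is a fork here and V is conditioned on, so the path is blocked at V.
Path 4: A ← L ← E → D ← V → N
  V is a fork here and V is conditioned on, so the path is blocked at V.
Path 5: A ← L ← E → J ← D ← V → N
  D is a chain here and D is conditioned on, so the path is blocked at D.
Every path is blocked, so A and N are d-separated given {D, J, V}.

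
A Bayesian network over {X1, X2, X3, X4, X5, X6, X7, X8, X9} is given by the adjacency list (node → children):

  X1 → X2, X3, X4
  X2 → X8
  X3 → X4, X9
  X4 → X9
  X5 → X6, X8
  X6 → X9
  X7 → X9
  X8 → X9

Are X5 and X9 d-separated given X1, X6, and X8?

Yes

There are 6 undirected paths between X5 and X9; checking each against the conditioning set {X1, X6, X8}:
Path 1: X5 → X6 → X9
  X6 is a chain here and X6 is conditioned on, so the path is blocked at X6.
Path 2: X5 → X8 → X9
  X8 is a chain here and X8 is conditioned on, so the path is blocked at X8.
Path 3: X5 → X8 ← X2 ← X1 → X4 ← X3 → X9
  X1 is a fork here and X1 is conditioned on, so the path is blocked at X1.
Path 4: X5 → X8 ← X2 ← X1 → X4 → X9
  X1 is a fork here and X1 is conditioned on, so the path is blocked at X1.
Path 5: X5 → X8 ← X2 ← X1 → X3 → X4 → X9
  X1 is a fork here and X1 is conditioned on, so the path is blocked at X1.
Path 6: X5 → X8 ← X2 ← X1 → X3 → X9
  X1 is a fork here and X1 is conditioned on, so the path is blocked at X1.
Since every path is blocked, d-separation holds.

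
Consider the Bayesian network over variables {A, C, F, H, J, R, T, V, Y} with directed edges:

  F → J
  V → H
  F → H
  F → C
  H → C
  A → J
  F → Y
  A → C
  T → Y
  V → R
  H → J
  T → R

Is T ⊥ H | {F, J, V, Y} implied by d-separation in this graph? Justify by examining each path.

We examine all 6 paths between T and H:
Path 1: T → Y ← F → C ← A → J ← H
  F is a fork here and F is conditioned on, so the path is blocked at F.
Path 2: T → Y ← F → C ← H
  F is a fork here and F is conditioned on, so the path is blocked at F.
Path 3: T → Y ← F → H
  F is a fork here and F is conditioned on, so the path is blocked at F.
Path 4: T → Y ← F → J ← A → C ← H
  F is a fork here and F is conditioned on, so the path is blocked at F.
Path 5: T → Y ← F → J ← H
  F is a fork here and F is conditioned on, so the path is blocked at F.
Path 6: T → R ← V → H
  R is a collider here and neither R nor any of its descendants is conditioned on, so the collider stays closed — the path is blocked at R.
Every path is blocked, so T and H are d-separated given {F, J, V, Y}.

Yes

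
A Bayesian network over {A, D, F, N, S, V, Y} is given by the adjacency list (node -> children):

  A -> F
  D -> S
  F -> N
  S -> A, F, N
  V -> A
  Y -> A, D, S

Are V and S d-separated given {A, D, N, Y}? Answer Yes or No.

There are 5 undirected paths between V and S; checking each against the conditioning set {A, D, N, Y}:
Path 1: V → A → F → N ← S
  A is a chain here and A is conditioned on, so the path is blocked at A.
Path 2: V → A → F ← S
  A is a chain here and A is conditioned on, so the path is blocked at A.
Path 3: V → A ← S
  A is a collider and A is conditioned on, which opens it — no node blocks this path, so it is active.
Path 4: V → A ← Y → D → S
  Y is a fork here and Y is conditioned on, so the path is blocked at Y.
Path 5: V → A ← Y → S
  Y is a fork here and Y is conditioned on, so the path is blocked at Y.
At least one path is unblocked, so d-separation fails.

No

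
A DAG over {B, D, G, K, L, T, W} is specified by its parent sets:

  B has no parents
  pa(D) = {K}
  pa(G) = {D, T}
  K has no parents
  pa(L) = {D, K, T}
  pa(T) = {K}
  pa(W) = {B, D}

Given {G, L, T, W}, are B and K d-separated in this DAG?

5 paths connect B and K; each must be blocked for d-separation to hold:
  1. B → W ← D ← K — W:collider[open]; D:chain[open] ⇒ active
  2. B → W ← D → G ← T ← K — W:collider[open]; D:fork[open]; G:collider[open]; T:chain[blocks] ⇒ blocked
  3. B → W ← D → G ← T → L ← K — W:collider[open]; D:fork[open]; G:collider[open]; T:fork[blocks]; L:collider[open] ⇒ blocked
  4. B → W ← D → L ← K — W:collider[open]; D:fork[open]; L:collider[open] ⇒ active
  5. B → W ← D → L ← T ← K — W:collider[open]; D:fork[open]; L:collider[open]; T:chain[blocks] ⇒ blocked
Since the path B → W ← D ← K is active, B and K are not d-separated given {G, L, T, W}.

No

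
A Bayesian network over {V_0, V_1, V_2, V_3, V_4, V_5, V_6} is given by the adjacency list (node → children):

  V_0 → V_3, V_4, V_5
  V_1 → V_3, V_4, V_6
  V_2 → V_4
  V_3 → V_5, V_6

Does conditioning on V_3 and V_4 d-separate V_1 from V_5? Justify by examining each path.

No

6 paths connect V_1 and V_5; each must be blocked for d-separation to hold:
Path 1: V_1 → V_4 ← V_0 → V_5
  V_4 is a collider and V_4 is conditioned on, which opens it; V_0 is a fork and V_0 is not conditioned on — no node blocks this path, so it is active.
Path 2: V_1 → V_4 ← V_0 → V_3 → V_5
  V_3 is a chain here and V_3 is conditioned on, so the path is blocked at V_3.
Path 3: V_1 → V_3 → V_5
  V_3 is a chain here and V_3 is conditioned on, so the path is blocked at V_3.
Path 4: V_1 → V_3 ← V_0 → V_5
  V_3 is a collider and V_3 is conditioned on, which opens it; V_0 is a fork and V_0 is not conditioned on — no node blocks this path, so it is active.
Path 5: V_1 → V_6 ← V_3 → V_5
  V_6 is a collider here and neither V_6 nor any of its descendants is conditioned on, so the collider stays closed — the path is blocked at V_6.
Path 6: V_1 → V_6 ← V_3 ← V_0 → V_5
  V_6 is a collider here and neither V_6 nor any of its descendants is conditioned on, so the collider stays closed — the path is blocked at V_6.
At least one path is unblocked, so d-separation fails.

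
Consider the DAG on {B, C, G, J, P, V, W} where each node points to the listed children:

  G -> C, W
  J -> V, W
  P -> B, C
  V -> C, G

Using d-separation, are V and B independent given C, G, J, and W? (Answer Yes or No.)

We examine all 3 paths between V and B:
Path 1: V → G → C ← P → B
  G is a chain here and G is conditioned on, so the path is blocked at G.
Path 2: V ← J → W ← G → C ← P → B
  J is a fork here and J is conditioned on, so the path is blocked at J.
Path 3: V → C ← P → B
  C is a collider and C is conditioned on, which opens it; P is a fork and P is not conditioned on — no node blocks this path, so it is active.
Because an active path exists, V and B are not d-separated.

No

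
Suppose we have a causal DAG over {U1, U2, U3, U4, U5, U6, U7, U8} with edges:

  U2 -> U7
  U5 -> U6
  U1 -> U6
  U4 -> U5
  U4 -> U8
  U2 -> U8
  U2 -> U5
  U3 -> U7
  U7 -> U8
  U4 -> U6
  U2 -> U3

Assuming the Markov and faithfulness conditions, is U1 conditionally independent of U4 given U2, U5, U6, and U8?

We examine all 5 paths between U1 and U4:
  1. U1 → U6 ← U4 — U6:collider[open] ⇒ active
  2. U1 → U6 ← U5 ← U2 → U8 ← U4 — U6:collider[open]; U5:chain[blocks]; U2:fork[blocks]; U8:collider[open] ⇒ blocked
  3. U1 → U6 ← U5 ← U2 → U3 → U7 → U8 ← U4 — U6:collider[open]; U5:chain[blocks]; U2:fork[blocks]; U3:chain[open]; U7:chain[open]; U8:collider[open] ⇒ blocked
  4. U1 → U6 ← U5 ← U2 → U7 → U8 ← U4 — U6:collider[open]; U5:chain[blocks]; U2:fork[blocks]; U7:chain[open]; U8:collider[open] ⇒ blocked
  5. U1 → U6 ← U5 ← U4 — U6:collider[open]; U5:chain[blocks] ⇒ blocked
Since the path U1 → U6 ← U4 is active, U1 and U4 are not d-separated given {U2, U5, U6, U8}.

No — U1 and U4 are not d-separated given {U2, U5, U6, U8}.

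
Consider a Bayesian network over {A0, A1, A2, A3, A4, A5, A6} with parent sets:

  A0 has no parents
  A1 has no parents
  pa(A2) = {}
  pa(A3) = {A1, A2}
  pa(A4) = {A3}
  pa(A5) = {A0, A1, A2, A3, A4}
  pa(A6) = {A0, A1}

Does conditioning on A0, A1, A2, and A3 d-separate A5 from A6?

We examine all 5 paths between A5 and A6:
  1. A5 ← A2 → A3 ← A1 → A6 — A2:fork[blocks]; A3:collider[open]; A1:fork[blocks] ⇒ blocked
  2. A5 ← A4 ← A3 ← A1 → A6 — A4:chain[open]; A3:chain[blocks]; A1:fork[blocks] ⇒ blocked
  3. A5 ← A3 ← A1 → A6 — A3:chain[blocks]; A1:fork[blocks] ⇒ blocked
  4. A5 ← A0 → A6 — A0:fork[blocks] ⇒ blocked
  5. A5 ← A1 → A6 — A1:fork[blocks] ⇒ blocked
All paths are blocked; A5 ⊥ A6 | {A0, A1, A2, A3} holds.

Yes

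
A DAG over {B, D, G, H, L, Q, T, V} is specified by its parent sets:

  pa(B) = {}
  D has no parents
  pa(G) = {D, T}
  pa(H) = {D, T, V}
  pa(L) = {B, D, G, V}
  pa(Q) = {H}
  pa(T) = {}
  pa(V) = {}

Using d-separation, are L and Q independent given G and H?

There are 5 undirected paths between L and Q; checking each against the conditioning set {G, H}:
Path 1: L ← V → H → Q
  H is a chain here and H is conditioned on, so the path is blocked at H.
Path 2: L ← G ← T → H → Q
  G is a chain here and G is conditioned on, so the path is blocked at G.
Path 3: L ← G ← D → H → Q
  G is a chain here and G is conditioned on, so the path is blocked at G.
Path 4: L ← D → H → Q
  H is a chain here and H is conditioned on, so the path is blocked at H.
Path 5: L ← D → G ← T → H → Q
  H is a chain here and H is conditioned on, so the path is blocked at H.
Since every path is blocked, d-separation holds.

Yes — L and Q are d-separated given {G, H}.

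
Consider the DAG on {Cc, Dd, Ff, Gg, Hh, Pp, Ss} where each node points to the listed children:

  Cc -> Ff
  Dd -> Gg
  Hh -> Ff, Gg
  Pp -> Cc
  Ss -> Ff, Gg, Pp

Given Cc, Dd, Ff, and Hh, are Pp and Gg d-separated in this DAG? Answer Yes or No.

No

Enumerating the 4 paths from Pp to Gg and testing each for blocking by {Cc, Dd, Ff, Hh}:
Path 1: Pp ← Ss → Gg
  Ss is a fork and Ss is not conditioned on — no node blocks this path, so it is active.
Path 2: Pp ← Ss → Ff ← Hh → Gg
  Hh is a fork here and Hh is conditioned on, so the path is blocked at Hh.
Path 3: Pp → Cc → Ff ← Ss → Gg
  Cc is a chain here and Cc is conditioned on, so the path is blocked at Cc.
Path 4: Pp → Cc → Ff ← Hh → Gg
  Cc is a chain here and Cc is conditioned on, so the path is blocked at Cc.
Because an active path exists, Pp and Gg are not d-separated.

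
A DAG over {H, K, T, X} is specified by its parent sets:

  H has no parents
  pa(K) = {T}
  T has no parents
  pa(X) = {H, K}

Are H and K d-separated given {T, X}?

No

Only one path connects H and K:
  1. H → X ← K — X:collider[open] ⇒ active
Because an active path exists, H and K are not d-separated.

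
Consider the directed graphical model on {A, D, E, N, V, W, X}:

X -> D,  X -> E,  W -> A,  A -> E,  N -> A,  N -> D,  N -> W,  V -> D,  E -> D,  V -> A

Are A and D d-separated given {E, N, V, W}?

No

There are 5 undirected paths between A and D; checking each against the conditioning set {E, N, V, W}:
Path 1: A ← W ← N → D
  W is a chain here and W is conditioned on, so the path is blocked at W.
Path 2: A ← V → D
  V is a fork here and V is conditioned on, so the path is blocked at V.
Path 3: A ← N → D
  N is a fork here and N is conditioned on, so the path is blocked at N.
Path 4: A → E ← X → D
  E is a collider and E is conditioned on, which opens it; X is a fork and X is not conditioned on — no node blocks this path, so it is active.
Path 5: A → E → D
  E is a chain here and E is conditioned on, so the path is blocked at E.
Since the path A → E ← X → D is active, A and D are not d-separated given {E, N, V, W}.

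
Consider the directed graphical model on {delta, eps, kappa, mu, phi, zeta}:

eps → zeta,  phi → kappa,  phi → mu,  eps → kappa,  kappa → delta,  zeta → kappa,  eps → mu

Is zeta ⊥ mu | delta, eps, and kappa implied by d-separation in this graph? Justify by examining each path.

We examine all 4 paths between zeta and mu:
Path 1: zeta → kappa ← phi → mu
  kappa is a collider and kappa is conditioned on, which opens it; phi is a fork and phi is not conditioned on — no node blocks this path, so it is active.
Path 2: zeta → kappa ← eps → mu
  eps is a fork here and eps is conditioned on, so the path is blocked at eps.
Path 3: zeta ← eps → mu
  eps is a fork here and eps is conditioned on, so the path is blocked at eps.
Path 4: zeta ← eps → kappa ← phi → mu
  eps is a fork here and eps is conditioned on, so the path is blocked at eps.
Because an active path exists, zeta and mu are not d-separated.

No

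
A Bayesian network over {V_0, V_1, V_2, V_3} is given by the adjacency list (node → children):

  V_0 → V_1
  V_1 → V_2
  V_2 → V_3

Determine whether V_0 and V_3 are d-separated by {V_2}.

There is one path between V_0 and V_3:
Path 1: V_0 → V_1 → V_2 → V_3
  V_2 is a chain here and V_2 is conditioned on, so the path is blocked at V_2.
Since every path is blocked, d-separation holds.

Yes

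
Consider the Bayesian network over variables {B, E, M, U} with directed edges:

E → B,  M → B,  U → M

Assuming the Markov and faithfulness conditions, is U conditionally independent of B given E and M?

Yes

Only one path connects U and B:
Path 1: U → M → B
  M is a chain here and M is conditioned on, so the path is blocked at M.
Every path is blocked, so U and B are d-separated given {E, M}.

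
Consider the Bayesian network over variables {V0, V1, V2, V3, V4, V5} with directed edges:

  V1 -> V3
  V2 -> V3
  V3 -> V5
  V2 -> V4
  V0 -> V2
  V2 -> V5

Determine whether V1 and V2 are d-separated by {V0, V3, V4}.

2 paths connect V1 and V2; each must be blocked for d-separation to hold:
  1. V1 → V3 → V5 ← V2 — V3:chain[blocks]; V5:collider[blocks] ⇒ blocked
  2. V1 → V3 ← V2 — V3:collider[open] ⇒ active
At least one path is unblocked, so d-separation fails.

No — V1 and V2 are not d-separated given {V0, V3, V4}.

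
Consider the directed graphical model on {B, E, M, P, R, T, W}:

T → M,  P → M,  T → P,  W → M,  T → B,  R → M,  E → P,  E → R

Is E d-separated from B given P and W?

No — E and B are not d-separated given {P, W}.

There are 4 undirected paths between E and B; checking each against the conditioning set {P, W}:
  1. E → P ← T → B — P:collider[open]; T:fork[open] ⇒ active
  2. E → P → M ← T → B — P:chain[blocks]; M:collider[blocks]; T:fork[open] ⇒ blocked
  3. E → R → M ← P ← T → B — R:chain[open]; M:collider[blocks]; P:chain[blocks]; T:fork[open] ⇒ blocked
  4. E → R → M ← T → B — R:chain[open]; M:collider[blocks]; T:fork[open] ⇒ blocked
Because an active path exists, E and B are not d-separated.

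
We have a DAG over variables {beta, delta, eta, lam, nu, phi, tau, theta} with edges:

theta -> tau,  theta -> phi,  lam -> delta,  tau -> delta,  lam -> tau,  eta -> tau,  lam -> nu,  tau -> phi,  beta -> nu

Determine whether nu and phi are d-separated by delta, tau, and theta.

4 paths connect nu and phi; each must be blocked for d-separation to hold:
Path 1: nu ← lam → tau → phi
  tau is a chain here and tau is conditioned on, so the path is blocked at tau.
Path 2: nu ← lam → tau ← theta → phi
  theta is a fork here and theta is conditioned on, so the path is blocked at theta.
Path 3: nu ← lam → delta ← tau → phi
  tau is a fork here and tau is conditioned on, so the path is blocked at tau.
Path 4: nu ← lam → delta ← tau ← theta → phi
  tau is a chain here and tau is conditioned on, so the path is blocked at tau.
All paths are blocked; nu ⊥ phi | {delta, tau, theta} holds.

Yes — nu and phi are d-separated given {delta, tau, theta}.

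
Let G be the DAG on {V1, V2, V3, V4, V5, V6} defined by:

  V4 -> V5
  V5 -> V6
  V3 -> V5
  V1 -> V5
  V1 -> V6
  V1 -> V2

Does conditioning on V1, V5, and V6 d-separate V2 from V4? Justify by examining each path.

Enumerating the 2 paths from V2 to V4 and testing each for blocking by {V1, V5, V6}:
Path 1: V2 ← V1 → V5 ← V4
  V1 is a fork here and V1 is conditioned on, so the path is blocked at V1.
Path 2: V2 ← V1 → V6 ← V5 ← V4
  V1 is a fork here and V1 is conditioned on, so the path is blocked at V1.
All paths are blocked; V2 ⊥ V4 | {V1, V5, V6} holds.

Yes — V2 and V4 are d-separated given {V1, V5, V6}.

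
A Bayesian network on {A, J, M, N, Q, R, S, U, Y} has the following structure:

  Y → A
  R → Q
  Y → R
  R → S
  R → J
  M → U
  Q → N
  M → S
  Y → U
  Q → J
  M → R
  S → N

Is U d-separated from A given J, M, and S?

There are 5 undirected paths between U and A; checking each against the conditioning set {J, M, S}:
Path 1: U ← M → S → N ← Q ← R ← Y → A
  M is a fork here and M is conditioned on, so the path is blocked at M.
Path 2: U ← M → S → N ← Q → J ← R ← Y → A
  M is a fork here and M is conditioned on, so the path is blocked at M.
Path 3: U ← M → S ← R ← Y → A
  M is a fork here and M is conditioned on, so the path is blocked at M.
Path 4: U ← M → R ← Y → A
  M is a fork here and M is conditioned on, so the path is blocked at M.
Path 5: U ← Y → A
  Y is a fork and Y is not conditioned on — no node blocks this path, so it is active.
Since the path U ← Y → A is active, U and A are not d-separated given {J, M, S}.

No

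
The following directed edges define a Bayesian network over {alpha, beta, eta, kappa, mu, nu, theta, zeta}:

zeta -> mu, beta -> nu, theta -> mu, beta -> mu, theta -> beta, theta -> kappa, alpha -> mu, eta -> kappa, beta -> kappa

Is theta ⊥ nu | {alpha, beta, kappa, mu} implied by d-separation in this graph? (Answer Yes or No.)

Enumerating the 3 paths from theta to nu and testing each for blocking by {alpha, beta, kappa, mu}:
Path 1: theta → kappa ← beta → nu
  beta is a fork here and beta is conditioned on, so the path is blocked at beta.
Path 2: theta → beta → nu
  beta is a chain here and beta is conditioned on, so the path is blocked at beta.
Path 3: theta → mu ← beta → nu
  beta is a fork here and beta is conditioned on, so the path is blocked at beta.
Since every path is blocked, d-separation holds.

Yes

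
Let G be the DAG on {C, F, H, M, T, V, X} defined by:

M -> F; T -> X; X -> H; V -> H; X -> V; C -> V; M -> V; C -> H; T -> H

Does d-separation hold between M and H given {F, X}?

No

There are 4 undirected paths between M and H; checking each against the conditioning set {F, X}:
Path 1: M → V ← C → H
  V is a collider here and neither V nor any of its descendants is conditioned on, so the collider stays closed — the path is blocked at V.
Path 2: M → V ← X ← T → H
  V is a collider here and neither V nor any of its descendants is conditioned on, so the collider stays closed — the path is blocked at V.
Path 3: M → V ← X → H
  V is a collider here and neither V nor any of its descendants is conditioned on, so the collider stays closed — the path is blocked at V.
Path 4: M → V → H
  V is a chain and V is not conditioned on — no node blocks this path, so it is active.
Because an active path exists, M and H are not d-separated.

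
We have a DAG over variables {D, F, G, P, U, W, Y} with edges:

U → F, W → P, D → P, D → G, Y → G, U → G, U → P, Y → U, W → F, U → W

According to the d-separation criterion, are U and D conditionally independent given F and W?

Yes

There are 5 undirected paths between U and D; checking each against the conditioning set {F, W}:
Path 1: U → W → P ← D
  W is a chain here and W is conditioned on, so the path is blocked at W.
Path 2: U → P ← D
  P is a collider here and neither P nor any of its descendants is conditioned on, so the collider stays closed — the path is blocked at P.
Path 3: U ← Y → G ← D
  G is a collider here and neither G nor any of its descendants is conditioned on, so the collider stays closed — the path is blocked at G.
Path 4: U → F ← W → P ← D
  W is a fork here and W is conditioned on, so the path is blocked at W.
Path 5: U → G ← D
  G is a collider here and neither G nor any of its descendants is conditioned on, so the collider stays closed — the path is blocked at G.
Since every path is blocked, d-separation holds.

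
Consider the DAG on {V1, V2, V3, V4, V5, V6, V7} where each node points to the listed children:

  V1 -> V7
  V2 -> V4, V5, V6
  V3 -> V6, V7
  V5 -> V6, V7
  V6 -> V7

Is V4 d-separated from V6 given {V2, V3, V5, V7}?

Yes

Enumerating the 4 paths from V4 to V6 and testing each for blocking by {V2, V3, V5, V7}:
Path 1: V4 ← V2 → V6
  V2 is a fork here and V2 is conditioned on, so the path is blocked at V2.
Path 2: V4 ← V2 → V5 → V7 ← V3 → V6
  V2 is a fork here and V2 is conditioned on, so the path is blocked at V2.
Path 3: V4 ← V2 → V5 → V7 ← V6
  V2 is a fork here and V2 is conditioned on, so the path is blocked at V2.
Path 4: V4 ← V2 → V5 → V6
  V2 is a fork here and V2 is conditioned on, so the path is blocked at V2.
Every path is blocked, so V4 and V6 are d-separated given {V2, V3, V5, V7}.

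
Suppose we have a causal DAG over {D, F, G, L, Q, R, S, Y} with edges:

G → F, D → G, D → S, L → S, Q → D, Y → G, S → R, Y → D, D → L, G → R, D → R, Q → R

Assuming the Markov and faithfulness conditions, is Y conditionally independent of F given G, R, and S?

Yes — Y and F are d-separated given {G, R, S}.

6 paths connect Y and F; each must be blocked for d-separation to hold:
Path 1: Y → G → F
  G is a chain here and G is conditioned on, so the path is blocked at G.
Path 2: Y → D → G → F
  G is a chain here and G is conditioned on, so the path is blocked at G.
Path 3: Y → D → R ← G → F
  G is a fork here and G is conditioned on, so the path is blocked at G.
Path 4: Y → D ← Q → R ← G → F
  G is a fork here and G is conditioned on, so the path is blocked at G.
Path 5: Y → D → S → R ← G → F
  S is a chain here and S is conditioned on, so the path is blocked at S.
Path 6: Y → D → L → S → R ← G → F
  S is a chain here and S is conditioned on, so the path is blocked at S.
All paths are blocked; Y ⊥ F | {G, R, S} holds.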